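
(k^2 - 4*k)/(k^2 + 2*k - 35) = k*(k - 4)/(k^2 + 2*k - 35)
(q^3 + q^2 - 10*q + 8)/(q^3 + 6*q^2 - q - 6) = (q^2 + 2*q - 8)/(q^2 + 7*q + 6)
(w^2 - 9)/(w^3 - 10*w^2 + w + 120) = (w - 3)/(w^2 - 13*w + 40)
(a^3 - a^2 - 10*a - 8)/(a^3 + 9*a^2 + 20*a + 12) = (a - 4)/(a + 6)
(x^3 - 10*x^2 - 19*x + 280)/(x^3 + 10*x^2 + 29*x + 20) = (x^2 - 15*x + 56)/(x^2 + 5*x + 4)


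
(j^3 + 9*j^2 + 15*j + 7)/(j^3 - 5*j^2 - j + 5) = (j^2 + 8*j + 7)/(j^2 - 6*j + 5)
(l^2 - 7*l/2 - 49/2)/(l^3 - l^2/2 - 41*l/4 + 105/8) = 4*(l - 7)/(4*l^2 - 16*l + 15)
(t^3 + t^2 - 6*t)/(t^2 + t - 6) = t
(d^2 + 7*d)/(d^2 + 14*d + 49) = d/(d + 7)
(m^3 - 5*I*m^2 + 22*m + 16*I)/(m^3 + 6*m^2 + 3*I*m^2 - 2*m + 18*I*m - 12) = (m - 8*I)/(m + 6)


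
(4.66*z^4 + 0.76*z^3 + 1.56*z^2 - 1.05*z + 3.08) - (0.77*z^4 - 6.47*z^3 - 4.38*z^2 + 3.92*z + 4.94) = 3.89*z^4 + 7.23*z^3 + 5.94*z^2 - 4.97*z - 1.86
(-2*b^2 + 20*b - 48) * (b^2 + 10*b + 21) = -2*b^4 + 110*b^2 - 60*b - 1008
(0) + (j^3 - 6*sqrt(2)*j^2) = j^3 - 6*sqrt(2)*j^2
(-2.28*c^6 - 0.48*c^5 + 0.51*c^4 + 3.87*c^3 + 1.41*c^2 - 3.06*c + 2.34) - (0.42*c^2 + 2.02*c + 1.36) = -2.28*c^6 - 0.48*c^5 + 0.51*c^4 + 3.87*c^3 + 0.99*c^2 - 5.08*c + 0.98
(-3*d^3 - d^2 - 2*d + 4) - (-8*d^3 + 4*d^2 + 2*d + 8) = 5*d^3 - 5*d^2 - 4*d - 4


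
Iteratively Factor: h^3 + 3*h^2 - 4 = (h - 1)*(h^2 + 4*h + 4) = (h - 1)*(h + 2)*(h + 2)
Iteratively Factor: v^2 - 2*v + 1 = (v - 1)*(v - 1)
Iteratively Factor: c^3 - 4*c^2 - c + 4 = (c + 1)*(c^2 - 5*c + 4) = (c - 1)*(c + 1)*(c - 4)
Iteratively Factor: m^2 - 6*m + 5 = (m - 1)*(m - 5)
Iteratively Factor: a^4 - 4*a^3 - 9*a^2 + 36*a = (a - 4)*(a^3 - 9*a) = (a - 4)*(a + 3)*(a^2 - 3*a) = a*(a - 4)*(a + 3)*(a - 3)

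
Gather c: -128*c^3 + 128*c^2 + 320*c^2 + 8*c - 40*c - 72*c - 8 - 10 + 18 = -128*c^3 + 448*c^2 - 104*c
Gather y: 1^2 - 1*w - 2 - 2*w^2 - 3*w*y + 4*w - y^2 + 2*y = -2*w^2 + 3*w - y^2 + y*(2 - 3*w) - 1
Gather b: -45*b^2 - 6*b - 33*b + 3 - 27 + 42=-45*b^2 - 39*b + 18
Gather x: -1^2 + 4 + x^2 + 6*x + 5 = x^2 + 6*x + 8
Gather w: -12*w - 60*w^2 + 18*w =-60*w^2 + 6*w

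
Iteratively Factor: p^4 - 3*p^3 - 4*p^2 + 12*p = (p - 3)*(p^3 - 4*p) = (p - 3)*(p - 2)*(p^2 + 2*p) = (p - 3)*(p - 2)*(p + 2)*(p)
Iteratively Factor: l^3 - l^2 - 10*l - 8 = (l + 1)*(l^2 - 2*l - 8) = (l - 4)*(l + 1)*(l + 2)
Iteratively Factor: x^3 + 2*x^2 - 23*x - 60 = (x + 3)*(x^2 - x - 20) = (x + 3)*(x + 4)*(x - 5)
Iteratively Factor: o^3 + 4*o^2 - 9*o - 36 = (o + 3)*(o^2 + o - 12) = (o - 3)*(o + 3)*(o + 4)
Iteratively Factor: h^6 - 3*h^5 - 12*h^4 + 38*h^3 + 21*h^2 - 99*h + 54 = (h - 3)*(h^5 - 12*h^3 + 2*h^2 + 27*h - 18) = (h - 3)*(h + 2)*(h^4 - 2*h^3 - 8*h^2 + 18*h - 9) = (h - 3)*(h - 1)*(h + 2)*(h^3 - h^2 - 9*h + 9) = (h - 3)*(h - 1)*(h + 2)*(h + 3)*(h^2 - 4*h + 3) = (h - 3)^2*(h - 1)*(h + 2)*(h + 3)*(h - 1)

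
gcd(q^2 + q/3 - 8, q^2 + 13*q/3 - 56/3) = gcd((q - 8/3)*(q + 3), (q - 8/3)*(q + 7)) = q - 8/3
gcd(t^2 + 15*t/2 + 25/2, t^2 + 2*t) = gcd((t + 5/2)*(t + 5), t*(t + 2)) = 1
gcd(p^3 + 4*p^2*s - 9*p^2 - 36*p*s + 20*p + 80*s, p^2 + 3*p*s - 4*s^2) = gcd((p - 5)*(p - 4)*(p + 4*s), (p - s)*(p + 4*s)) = p + 4*s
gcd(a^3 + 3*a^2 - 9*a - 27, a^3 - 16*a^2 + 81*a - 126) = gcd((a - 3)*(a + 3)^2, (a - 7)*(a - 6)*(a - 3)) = a - 3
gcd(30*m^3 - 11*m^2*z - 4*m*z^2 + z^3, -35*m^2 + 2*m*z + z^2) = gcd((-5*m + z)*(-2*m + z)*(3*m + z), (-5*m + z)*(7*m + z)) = -5*m + z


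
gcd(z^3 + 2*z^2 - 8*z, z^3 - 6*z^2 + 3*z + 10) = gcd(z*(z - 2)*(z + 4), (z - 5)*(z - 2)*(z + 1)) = z - 2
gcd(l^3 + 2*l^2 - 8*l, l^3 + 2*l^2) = l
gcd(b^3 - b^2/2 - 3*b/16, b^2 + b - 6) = 1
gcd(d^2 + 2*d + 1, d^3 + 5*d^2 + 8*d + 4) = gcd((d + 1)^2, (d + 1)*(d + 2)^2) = d + 1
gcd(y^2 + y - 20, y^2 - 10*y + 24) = y - 4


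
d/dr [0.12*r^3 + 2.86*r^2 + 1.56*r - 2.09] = 0.36*r^2 + 5.72*r + 1.56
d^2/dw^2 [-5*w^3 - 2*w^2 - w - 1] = -30*w - 4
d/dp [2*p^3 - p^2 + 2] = 2*p*(3*p - 1)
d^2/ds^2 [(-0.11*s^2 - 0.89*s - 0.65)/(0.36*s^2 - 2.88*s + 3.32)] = (1.38777878078145e-17*s^4 - 0.458784*s^3 + 0.283392*s^2 + 10.425888*s - 28.673536)/(0.046656*s^6 - 1.119744*s^5 + 10.248768*s^4 - 44.540928*s^3 + 94.516416*s^2 - 95.233536*s + 36.594368)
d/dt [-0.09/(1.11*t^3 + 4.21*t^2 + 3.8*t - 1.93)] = (0.2997*t^2 + 0.7578*t + 0.342)/(1.11*t^3 + 4.21*t^2 + 3.8*t - 1.93)^2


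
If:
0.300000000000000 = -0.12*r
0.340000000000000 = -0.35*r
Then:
No Solution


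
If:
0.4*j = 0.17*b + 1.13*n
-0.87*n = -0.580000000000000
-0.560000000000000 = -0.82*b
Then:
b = 0.68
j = 2.17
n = 0.67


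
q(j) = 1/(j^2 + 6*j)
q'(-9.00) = 0.02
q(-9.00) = 0.04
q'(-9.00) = 0.02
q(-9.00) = 0.04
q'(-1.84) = -0.04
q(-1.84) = -0.13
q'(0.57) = -0.51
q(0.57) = 0.27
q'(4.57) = -0.01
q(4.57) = 0.02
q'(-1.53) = -0.06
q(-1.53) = -0.15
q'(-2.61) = -0.01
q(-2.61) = -0.11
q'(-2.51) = -0.01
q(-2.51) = -0.11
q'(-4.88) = 0.13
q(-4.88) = -0.18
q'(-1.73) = -0.05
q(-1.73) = -0.14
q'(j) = (-2*j - 6)/(j^2 + 6*j)^2 = 2*(-j - 3)/(j^2*(j + 6)^2)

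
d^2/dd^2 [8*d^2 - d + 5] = 16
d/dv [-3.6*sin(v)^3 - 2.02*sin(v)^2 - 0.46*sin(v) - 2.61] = (-4.04*sin(v) + 5.4*cos(2*v) - 5.86)*cos(v)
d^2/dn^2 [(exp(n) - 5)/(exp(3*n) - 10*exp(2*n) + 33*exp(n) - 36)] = (4*exp(4*n) - 51*exp(3*n) + 176*exp(2*n) - 17*exp(n) - 516)*exp(n)/(exp(7*n) - 24*exp(6*n) + 246*exp(5*n) - 1396*exp(4*n) + 4737*exp(3*n) - 9612*exp(2*n) + 10800*exp(n) - 5184)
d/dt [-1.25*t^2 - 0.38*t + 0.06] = -2.5*t - 0.38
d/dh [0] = 0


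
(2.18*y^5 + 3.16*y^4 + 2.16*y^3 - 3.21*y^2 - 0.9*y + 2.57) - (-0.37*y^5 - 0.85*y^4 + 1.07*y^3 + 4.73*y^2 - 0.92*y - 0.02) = 2.55*y^5 + 4.01*y^4 + 1.09*y^3 - 7.94*y^2 + 0.02*y + 2.59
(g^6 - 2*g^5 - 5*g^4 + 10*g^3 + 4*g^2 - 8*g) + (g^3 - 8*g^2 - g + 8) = g^6 - 2*g^5 - 5*g^4 + 11*g^3 - 4*g^2 - 9*g + 8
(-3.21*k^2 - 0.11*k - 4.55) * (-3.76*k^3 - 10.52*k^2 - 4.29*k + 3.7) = 12.0696*k^5 + 34.1828*k^4 + 32.0361*k^3 + 36.4609*k^2 + 19.1125*k - 16.835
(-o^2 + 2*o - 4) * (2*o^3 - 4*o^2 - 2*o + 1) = -2*o^5 + 8*o^4 - 14*o^3 + 11*o^2 + 10*o - 4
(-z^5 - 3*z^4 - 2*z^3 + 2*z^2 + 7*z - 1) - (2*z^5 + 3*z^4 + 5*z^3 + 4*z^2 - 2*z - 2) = -3*z^5 - 6*z^4 - 7*z^3 - 2*z^2 + 9*z + 1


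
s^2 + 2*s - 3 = (s - 1)*(s + 3)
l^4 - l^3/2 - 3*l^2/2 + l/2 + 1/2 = (l - 1)^2*(l + 1/2)*(l + 1)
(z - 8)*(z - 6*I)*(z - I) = z^3 - 8*z^2 - 7*I*z^2 - 6*z + 56*I*z + 48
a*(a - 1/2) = a^2 - a/2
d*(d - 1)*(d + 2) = d^3 + d^2 - 2*d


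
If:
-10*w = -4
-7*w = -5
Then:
No Solution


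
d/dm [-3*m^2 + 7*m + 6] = 7 - 6*m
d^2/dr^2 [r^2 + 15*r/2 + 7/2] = 2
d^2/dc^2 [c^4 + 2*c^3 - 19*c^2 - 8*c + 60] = 12*c^2 + 12*c - 38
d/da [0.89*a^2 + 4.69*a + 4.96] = 1.78*a + 4.69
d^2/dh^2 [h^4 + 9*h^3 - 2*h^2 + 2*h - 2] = 12*h^2 + 54*h - 4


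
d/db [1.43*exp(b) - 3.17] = 1.43*exp(b)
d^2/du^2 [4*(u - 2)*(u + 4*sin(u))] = 8*(4 - 2*u)*sin(u) + 32*cos(u) + 8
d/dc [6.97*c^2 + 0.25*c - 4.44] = 13.94*c + 0.25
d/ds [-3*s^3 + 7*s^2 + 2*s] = -9*s^2 + 14*s + 2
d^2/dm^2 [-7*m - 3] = 0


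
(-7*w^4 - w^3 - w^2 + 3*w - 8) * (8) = -56*w^4 - 8*w^3 - 8*w^2 + 24*w - 64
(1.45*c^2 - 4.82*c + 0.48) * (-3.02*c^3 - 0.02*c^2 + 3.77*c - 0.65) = -4.379*c^5 + 14.5274*c^4 + 4.1133*c^3 - 19.1235*c^2 + 4.9426*c - 0.312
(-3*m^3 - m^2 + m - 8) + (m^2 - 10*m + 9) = -3*m^3 - 9*m + 1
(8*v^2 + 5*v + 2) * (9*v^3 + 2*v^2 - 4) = 72*v^5 + 61*v^4 + 28*v^3 - 28*v^2 - 20*v - 8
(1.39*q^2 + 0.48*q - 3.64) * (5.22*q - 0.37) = 7.2558*q^3 + 1.9913*q^2 - 19.1784*q + 1.3468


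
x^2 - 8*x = x*(x - 8)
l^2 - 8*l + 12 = (l - 6)*(l - 2)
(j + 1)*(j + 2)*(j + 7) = j^3 + 10*j^2 + 23*j + 14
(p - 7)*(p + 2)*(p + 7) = p^3 + 2*p^2 - 49*p - 98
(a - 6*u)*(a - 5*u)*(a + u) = a^3 - 10*a^2*u + 19*a*u^2 + 30*u^3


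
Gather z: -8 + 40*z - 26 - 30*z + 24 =10*z - 10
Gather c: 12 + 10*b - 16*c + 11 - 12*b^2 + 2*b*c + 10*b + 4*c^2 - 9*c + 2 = -12*b^2 + 20*b + 4*c^2 + c*(2*b - 25) + 25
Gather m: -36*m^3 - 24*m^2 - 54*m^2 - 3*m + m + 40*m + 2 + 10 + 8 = -36*m^3 - 78*m^2 + 38*m + 20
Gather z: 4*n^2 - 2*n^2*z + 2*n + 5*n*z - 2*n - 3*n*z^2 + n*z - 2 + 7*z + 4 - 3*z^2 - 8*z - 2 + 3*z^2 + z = 4*n^2 - 3*n*z^2 + z*(-2*n^2 + 6*n)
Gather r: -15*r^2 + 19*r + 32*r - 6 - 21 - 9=-15*r^2 + 51*r - 36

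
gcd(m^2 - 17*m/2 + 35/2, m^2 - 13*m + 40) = m - 5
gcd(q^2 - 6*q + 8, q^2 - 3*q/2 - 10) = q - 4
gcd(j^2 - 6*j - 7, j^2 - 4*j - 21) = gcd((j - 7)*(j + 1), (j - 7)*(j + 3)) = j - 7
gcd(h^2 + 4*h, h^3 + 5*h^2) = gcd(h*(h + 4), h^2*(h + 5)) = h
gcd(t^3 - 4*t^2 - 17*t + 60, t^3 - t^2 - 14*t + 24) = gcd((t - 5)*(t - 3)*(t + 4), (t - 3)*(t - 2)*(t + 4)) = t^2 + t - 12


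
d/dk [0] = 0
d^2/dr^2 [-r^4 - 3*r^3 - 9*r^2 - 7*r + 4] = -12*r^2 - 18*r - 18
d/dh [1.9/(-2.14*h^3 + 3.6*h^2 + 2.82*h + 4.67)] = (12.198*h^2 - 13.68*h - 5.358)/(-2.14*h^3 + 3.6*h^2 + 2.82*h + 4.67)^2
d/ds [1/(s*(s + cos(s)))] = (s*sin(s) - 2*s - cos(s))/(s^2*(s + cos(s))^2)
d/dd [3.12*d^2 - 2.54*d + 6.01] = 6.24*d - 2.54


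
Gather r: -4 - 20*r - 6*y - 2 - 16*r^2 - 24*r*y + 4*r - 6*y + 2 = -16*r^2 + r*(-24*y - 16) - 12*y - 4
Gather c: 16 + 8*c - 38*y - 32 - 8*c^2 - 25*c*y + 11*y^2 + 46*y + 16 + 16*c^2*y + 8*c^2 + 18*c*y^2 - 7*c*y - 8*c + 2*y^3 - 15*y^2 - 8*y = 16*c^2*y + c*(18*y^2 - 32*y) + 2*y^3 - 4*y^2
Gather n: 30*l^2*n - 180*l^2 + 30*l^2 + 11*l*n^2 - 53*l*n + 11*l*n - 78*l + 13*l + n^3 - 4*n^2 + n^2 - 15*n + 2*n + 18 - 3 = -150*l^2 - 65*l + n^3 + n^2*(11*l - 3) + n*(30*l^2 - 42*l - 13) + 15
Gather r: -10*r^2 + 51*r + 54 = -10*r^2 + 51*r + 54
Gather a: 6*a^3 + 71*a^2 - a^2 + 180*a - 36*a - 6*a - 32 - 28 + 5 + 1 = 6*a^3 + 70*a^2 + 138*a - 54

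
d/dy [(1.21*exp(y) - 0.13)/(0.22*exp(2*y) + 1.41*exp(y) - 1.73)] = (-0.2662*exp(2*y) + 0.0571999999999999*exp(y) - 1.91)*exp(y)/(0.0484*exp(4*y) + 0.6204*exp(3*y) + 1.2269*exp(2*y) - 4.8786*exp(y) + 2.9929)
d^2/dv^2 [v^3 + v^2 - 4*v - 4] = 6*v + 2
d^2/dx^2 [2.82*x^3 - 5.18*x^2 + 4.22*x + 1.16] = 16.92*x - 10.36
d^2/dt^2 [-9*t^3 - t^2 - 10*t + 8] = -54*t - 2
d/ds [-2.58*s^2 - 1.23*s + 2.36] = -5.16*s - 1.23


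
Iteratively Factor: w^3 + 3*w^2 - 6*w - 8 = (w - 2)*(w^2 + 5*w + 4) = (w - 2)*(w + 1)*(w + 4)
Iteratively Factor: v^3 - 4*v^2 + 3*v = (v - 1)*(v^2 - 3*v) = (v - 3)*(v - 1)*(v)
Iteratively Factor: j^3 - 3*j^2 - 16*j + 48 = (j + 4)*(j^2 - 7*j + 12) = (j - 3)*(j + 4)*(j - 4)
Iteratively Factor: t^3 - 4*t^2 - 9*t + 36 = (t - 4)*(t^2 - 9) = (t - 4)*(t + 3)*(t - 3)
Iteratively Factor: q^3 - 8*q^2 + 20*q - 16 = (q - 4)*(q^2 - 4*q + 4) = (q - 4)*(q - 2)*(q - 2)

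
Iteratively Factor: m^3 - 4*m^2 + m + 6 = (m + 1)*(m^2 - 5*m + 6) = (m - 2)*(m + 1)*(m - 3)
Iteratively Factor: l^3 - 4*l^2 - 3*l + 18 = (l - 3)*(l^2 - l - 6) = (l - 3)*(l + 2)*(l - 3)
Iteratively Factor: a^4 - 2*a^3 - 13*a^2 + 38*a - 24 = (a - 1)*(a^3 - a^2 - 14*a + 24) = (a - 2)*(a - 1)*(a^2 + a - 12) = (a - 3)*(a - 2)*(a - 1)*(a + 4)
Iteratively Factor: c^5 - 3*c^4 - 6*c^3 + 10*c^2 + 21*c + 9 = (c - 3)*(c^4 - 6*c^2 - 8*c - 3) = (c - 3)*(c + 1)*(c^3 - c^2 - 5*c - 3) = (c - 3)^2*(c + 1)*(c^2 + 2*c + 1) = (c - 3)^2*(c + 1)^2*(c + 1)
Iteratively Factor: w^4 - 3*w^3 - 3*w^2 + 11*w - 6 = (w - 1)*(w^3 - 2*w^2 - 5*w + 6) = (w - 1)*(w + 2)*(w^2 - 4*w + 3) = (w - 1)^2*(w + 2)*(w - 3)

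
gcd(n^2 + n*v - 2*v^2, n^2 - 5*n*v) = 1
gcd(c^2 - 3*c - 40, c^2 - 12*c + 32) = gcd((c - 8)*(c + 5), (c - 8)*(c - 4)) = c - 8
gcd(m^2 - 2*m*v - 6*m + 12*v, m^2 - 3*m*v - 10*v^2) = 1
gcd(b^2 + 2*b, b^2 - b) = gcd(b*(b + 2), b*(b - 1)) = b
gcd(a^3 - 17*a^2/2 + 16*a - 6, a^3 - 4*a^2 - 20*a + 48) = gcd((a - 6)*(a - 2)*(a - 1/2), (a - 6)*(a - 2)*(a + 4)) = a^2 - 8*a + 12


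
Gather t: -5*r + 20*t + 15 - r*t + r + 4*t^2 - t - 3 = -4*r + 4*t^2 + t*(19 - r) + 12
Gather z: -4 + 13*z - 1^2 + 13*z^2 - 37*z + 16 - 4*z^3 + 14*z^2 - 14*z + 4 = -4*z^3 + 27*z^2 - 38*z + 15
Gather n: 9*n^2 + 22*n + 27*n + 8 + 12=9*n^2 + 49*n + 20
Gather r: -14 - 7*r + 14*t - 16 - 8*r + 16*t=-15*r + 30*t - 30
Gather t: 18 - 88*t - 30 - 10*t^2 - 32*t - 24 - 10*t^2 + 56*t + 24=-20*t^2 - 64*t - 12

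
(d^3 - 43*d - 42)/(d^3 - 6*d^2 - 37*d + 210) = (d + 1)/(d - 5)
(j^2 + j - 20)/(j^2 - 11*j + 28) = (j + 5)/(j - 7)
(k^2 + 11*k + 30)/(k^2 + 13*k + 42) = (k + 5)/(k + 7)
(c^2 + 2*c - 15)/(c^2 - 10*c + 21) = (c + 5)/(c - 7)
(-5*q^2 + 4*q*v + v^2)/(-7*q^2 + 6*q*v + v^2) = (5*q + v)/(7*q + v)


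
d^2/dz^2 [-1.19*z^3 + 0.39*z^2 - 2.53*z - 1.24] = 0.78 - 7.14*z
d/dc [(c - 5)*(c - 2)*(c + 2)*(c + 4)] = 4*c^3 - 3*c^2 - 48*c + 4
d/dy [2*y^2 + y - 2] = 4*y + 1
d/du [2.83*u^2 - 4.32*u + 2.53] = 5.66*u - 4.32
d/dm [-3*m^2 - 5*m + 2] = -6*m - 5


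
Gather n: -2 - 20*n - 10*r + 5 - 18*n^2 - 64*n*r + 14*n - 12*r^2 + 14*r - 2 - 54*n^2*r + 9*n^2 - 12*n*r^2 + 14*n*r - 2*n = n^2*(-54*r - 9) + n*(-12*r^2 - 50*r - 8) - 12*r^2 + 4*r + 1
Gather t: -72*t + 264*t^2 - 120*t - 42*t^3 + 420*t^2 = -42*t^3 + 684*t^2 - 192*t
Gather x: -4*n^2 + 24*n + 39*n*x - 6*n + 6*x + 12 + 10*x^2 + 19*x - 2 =-4*n^2 + 18*n + 10*x^2 + x*(39*n + 25) + 10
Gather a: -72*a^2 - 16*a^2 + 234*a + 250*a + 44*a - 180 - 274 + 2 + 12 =-88*a^2 + 528*a - 440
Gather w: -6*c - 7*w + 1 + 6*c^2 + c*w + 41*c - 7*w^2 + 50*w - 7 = 6*c^2 + 35*c - 7*w^2 + w*(c + 43) - 6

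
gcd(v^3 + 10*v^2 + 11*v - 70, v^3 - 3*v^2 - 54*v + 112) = v^2 + 5*v - 14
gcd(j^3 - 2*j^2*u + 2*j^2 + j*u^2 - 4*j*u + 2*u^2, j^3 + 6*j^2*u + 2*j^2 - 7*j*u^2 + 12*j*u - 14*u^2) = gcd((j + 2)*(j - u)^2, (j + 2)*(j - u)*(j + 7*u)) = -j^2 + j*u - 2*j + 2*u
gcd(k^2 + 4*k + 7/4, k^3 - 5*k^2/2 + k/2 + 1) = k + 1/2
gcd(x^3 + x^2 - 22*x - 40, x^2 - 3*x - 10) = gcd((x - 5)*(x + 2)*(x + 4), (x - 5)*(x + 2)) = x^2 - 3*x - 10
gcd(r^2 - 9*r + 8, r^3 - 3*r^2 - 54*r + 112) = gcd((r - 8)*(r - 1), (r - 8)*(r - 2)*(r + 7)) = r - 8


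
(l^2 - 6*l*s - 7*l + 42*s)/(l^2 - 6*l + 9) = (l^2 - 6*l*s - 7*l + 42*s)/(l^2 - 6*l + 9)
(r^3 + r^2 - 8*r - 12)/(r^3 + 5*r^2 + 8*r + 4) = (r - 3)/(r + 1)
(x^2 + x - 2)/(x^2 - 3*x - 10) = (x - 1)/(x - 5)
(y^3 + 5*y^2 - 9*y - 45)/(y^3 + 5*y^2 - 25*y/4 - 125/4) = 4*(y^2 - 9)/(4*y^2 - 25)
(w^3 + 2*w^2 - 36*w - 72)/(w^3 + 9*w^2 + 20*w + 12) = (w - 6)/(w + 1)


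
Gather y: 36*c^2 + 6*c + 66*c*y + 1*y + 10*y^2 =36*c^2 + 6*c + 10*y^2 + y*(66*c + 1)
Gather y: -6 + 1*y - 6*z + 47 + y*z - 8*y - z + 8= y*(z - 7) - 7*z + 49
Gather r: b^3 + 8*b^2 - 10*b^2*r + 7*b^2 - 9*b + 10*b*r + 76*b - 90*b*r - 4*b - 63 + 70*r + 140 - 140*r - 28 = b^3 + 15*b^2 + 63*b + r*(-10*b^2 - 80*b - 70) + 49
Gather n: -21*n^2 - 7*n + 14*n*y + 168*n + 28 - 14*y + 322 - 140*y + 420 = -21*n^2 + n*(14*y + 161) - 154*y + 770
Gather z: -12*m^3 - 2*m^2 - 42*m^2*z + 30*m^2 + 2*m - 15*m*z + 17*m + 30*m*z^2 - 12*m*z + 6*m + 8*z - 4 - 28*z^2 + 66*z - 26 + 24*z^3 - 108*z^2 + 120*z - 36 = -12*m^3 + 28*m^2 + 25*m + 24*z^3 + z^2*(30*m - 136) + z*(-42*m^2 - 27*m + 194) - 66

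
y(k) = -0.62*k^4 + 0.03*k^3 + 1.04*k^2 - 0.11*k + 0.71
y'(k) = -2.48*k^3 + 0.09*k^2 + 2.08*k - 0.11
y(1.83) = -2.78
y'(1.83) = -11.20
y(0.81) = 1.05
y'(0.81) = 0.32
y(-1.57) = -0.44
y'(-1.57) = 6.44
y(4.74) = -286.22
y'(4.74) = -252.34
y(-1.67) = -1.17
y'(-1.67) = 8.22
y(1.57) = -0.55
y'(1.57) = -6.22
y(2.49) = -16.49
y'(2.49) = -32.66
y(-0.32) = 0.84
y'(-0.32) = -0.69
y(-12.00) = -12756.37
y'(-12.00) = 4273.33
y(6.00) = -759.55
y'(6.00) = -520.07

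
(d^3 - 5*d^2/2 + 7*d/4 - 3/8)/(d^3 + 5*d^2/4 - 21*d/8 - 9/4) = (4*d^2 - 4*d + 1)/(4*d^2 + 11*d + 6)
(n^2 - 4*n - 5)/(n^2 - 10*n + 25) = (n + 1)/(n - 5)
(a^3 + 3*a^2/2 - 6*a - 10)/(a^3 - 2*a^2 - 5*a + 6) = (a^2 - a/2 - 5)/(a^2 - 4*a + 3)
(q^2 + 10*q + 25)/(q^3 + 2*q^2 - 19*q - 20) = (q + 5)/(q^2 - 3*q - 4)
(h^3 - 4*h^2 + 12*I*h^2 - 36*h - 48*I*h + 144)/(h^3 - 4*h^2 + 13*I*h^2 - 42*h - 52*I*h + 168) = (h + 6*I)/(h + 7*I)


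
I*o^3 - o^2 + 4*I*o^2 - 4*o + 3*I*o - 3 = (o + 3)*(o + I)*(I*o + I)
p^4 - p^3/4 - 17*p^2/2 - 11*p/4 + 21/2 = (p - 3)*(p - 1)*(p + 7/4)*(p + 2)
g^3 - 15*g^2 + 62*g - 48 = (g - 8)*(g - 6)*(g - 1)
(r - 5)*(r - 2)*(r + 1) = r^3 - 6*r^2 + 3*r + 10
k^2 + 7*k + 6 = (k + 1)*(k + 6)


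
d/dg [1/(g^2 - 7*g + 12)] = (7 - 2*g)/(g^2 - 7*g + 12)^2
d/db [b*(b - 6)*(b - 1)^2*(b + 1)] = 5*b^4 - 28*b^3 + 15*b^2 + 14*b - 6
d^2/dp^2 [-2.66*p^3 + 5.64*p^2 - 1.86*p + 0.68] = 11.28 - 15.96*p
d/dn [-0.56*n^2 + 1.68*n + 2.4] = 1.68 - 1.12*n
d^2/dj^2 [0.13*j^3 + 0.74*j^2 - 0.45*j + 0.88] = 0.78*j + 1.48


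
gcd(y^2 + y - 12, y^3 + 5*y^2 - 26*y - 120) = y + 4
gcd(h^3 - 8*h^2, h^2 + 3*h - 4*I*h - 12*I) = 1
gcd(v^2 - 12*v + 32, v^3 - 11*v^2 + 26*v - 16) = v - 8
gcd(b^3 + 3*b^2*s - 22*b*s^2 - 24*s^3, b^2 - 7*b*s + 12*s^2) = -b + 4*s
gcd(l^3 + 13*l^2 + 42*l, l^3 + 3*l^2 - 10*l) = l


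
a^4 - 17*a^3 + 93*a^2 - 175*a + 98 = (a - 7)^2*(a - 2)*(a - 1)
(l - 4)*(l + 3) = l^2 - l - 12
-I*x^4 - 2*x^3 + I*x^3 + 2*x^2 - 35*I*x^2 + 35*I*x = x*(x - 7*I)*(x + 5*I)*(-I*x + I)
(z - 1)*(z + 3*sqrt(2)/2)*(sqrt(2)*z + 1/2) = sqrt(2)*z^3 - sqrt(2)*z^2 + 7*z^2/2 - 7*z/2 + 3*sqrt(2)*z/4 - 3*sqrt(2)/4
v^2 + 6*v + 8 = (v + 2)*(v + 4)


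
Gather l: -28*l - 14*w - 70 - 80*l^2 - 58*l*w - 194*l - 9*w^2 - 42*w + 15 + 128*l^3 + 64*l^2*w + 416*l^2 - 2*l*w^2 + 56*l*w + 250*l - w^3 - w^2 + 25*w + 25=128*l^3 + l^2*(64*w + 336) + l*(-2*w^2 - 2*w + 28) - w^3 - 10*w^2 - 31*w - 30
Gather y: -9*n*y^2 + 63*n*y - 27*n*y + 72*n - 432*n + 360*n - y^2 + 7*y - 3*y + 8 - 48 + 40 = y^2*(-9*n - 1) + y*(36*n + 4)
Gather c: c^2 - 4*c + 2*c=c^2 - 2*c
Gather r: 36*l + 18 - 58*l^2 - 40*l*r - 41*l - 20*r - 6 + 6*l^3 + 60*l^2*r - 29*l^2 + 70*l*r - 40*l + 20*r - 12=6*l^3 - 87*l^2 - 45*l + r*(60*l^2 + 30*l)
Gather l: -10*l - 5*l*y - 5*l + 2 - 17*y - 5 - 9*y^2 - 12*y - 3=l*(-5*y - 15) - 9*y^2 - 29*y - 6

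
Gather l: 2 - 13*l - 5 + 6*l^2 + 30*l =6*l^2 + 17*l - 3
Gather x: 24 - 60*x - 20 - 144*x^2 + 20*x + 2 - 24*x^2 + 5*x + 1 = -168*x^2 - 35*x + 7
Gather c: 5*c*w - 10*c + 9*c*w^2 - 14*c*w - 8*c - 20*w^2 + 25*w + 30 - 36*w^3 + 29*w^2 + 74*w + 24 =c*(9*w^2 - 9*w - 18) - 36*w^3 + 9*w^2 + 99*w + 54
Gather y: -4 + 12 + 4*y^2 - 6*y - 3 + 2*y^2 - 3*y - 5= 6*y^2 - 9*y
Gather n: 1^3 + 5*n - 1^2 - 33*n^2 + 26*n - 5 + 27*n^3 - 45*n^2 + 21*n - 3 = 27*n^3 - 78*n^2 + 52*n - 8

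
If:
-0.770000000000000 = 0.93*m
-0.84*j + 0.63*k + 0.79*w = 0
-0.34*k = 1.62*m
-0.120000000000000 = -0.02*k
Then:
No Solution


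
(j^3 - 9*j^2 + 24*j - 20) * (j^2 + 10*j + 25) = j^5 + j^4 - 41*j^3 - 5*j^2 + 400*j - 500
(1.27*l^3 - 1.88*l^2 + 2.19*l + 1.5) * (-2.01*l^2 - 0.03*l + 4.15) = -2.5527*l^5 + 3.7407*l^4 + 0.925000000000001*l^3 - 10.8827*l^2 + 9.0435*l + 6.225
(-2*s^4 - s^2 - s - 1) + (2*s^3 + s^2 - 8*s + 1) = -2*s^4 + 2*s^3 - 9*s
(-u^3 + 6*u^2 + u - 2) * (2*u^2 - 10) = -2*u^5 + 12*u^4 + 12*u^3 - 64*u^2 - 10*u + 20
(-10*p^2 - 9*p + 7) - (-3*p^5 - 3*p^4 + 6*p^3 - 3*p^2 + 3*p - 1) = 3*p^5 + 3*p^4 - 6*p^3 - 7*p^2 - 12*p + 8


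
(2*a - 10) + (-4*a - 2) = -2*a - 12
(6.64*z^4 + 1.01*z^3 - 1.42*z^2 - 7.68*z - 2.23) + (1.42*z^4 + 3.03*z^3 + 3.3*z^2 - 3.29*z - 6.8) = 8.06*z^4 + 4.04*z^3 + 1.88*z^2 - 10.97*z - 9.03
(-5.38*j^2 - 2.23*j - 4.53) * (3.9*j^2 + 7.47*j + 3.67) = -20.982*j^4 - 48.8856*j^3 - 54.0697*j^2 - 42.0232*j - 16.6251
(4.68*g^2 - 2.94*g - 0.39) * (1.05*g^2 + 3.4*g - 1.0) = 4.914*g^4 + 12.825*g^3 - 15.0855*g^2 + 1.614*g + 0.39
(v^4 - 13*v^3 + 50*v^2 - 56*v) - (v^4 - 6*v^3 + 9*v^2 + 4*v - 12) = -7*v^3 + 41*v^2 - 60*v + 12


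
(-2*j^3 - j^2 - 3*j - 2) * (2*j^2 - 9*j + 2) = -4*j^5 + 16*j^4 - j^3 + 21*j^2 + 12*j - 4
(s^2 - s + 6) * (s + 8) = s^3 + 7*s^2 - 2*s + 48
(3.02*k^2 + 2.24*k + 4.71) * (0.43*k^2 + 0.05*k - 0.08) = 1.2986*k^4 + 1.1142*k^3 + 1.8957*k^2 + 0.0563*k - 0.3768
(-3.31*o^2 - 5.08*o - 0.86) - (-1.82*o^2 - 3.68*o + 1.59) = -1.49*o^2 - 1.4*o - 2.45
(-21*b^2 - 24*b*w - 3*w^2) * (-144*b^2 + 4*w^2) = 3024*b^4 + 3456*b^3*w + 348*b^2*w^2 - 96*b*w^3 - 12*w^4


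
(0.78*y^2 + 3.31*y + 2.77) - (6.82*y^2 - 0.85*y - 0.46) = -6.04*y^2 + 4.16*y + 3.23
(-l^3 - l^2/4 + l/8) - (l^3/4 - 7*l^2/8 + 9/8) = -5*l^3/4 + 5*l^2/8 + l/8 - 9/8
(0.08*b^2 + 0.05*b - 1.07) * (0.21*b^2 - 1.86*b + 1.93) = 0.0168*b^4 - 0.1383*b^3 - 0.1633*b^2 + 2.0867*b - 2.0651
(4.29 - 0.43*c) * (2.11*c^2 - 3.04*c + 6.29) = -0.9073*c^3 + 10.3591*c^2 - 15.7463*c + 26.9841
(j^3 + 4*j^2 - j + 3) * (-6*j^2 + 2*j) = -6*j^5 - 22*j^4 + 14*j^3 - 20*j^2 + 6*j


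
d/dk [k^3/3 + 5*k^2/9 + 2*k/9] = k^2 + 10*k/9 + 2/9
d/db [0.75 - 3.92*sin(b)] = -3.92*cos(b)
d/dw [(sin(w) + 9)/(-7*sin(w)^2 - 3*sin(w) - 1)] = (7*sin(w)^2 + 126*sin(w) + 26)*cos(w)/(7*sin(w)^2 + 3*sin(w) + 1)^2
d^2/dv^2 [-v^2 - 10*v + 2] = -2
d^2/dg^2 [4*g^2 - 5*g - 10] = 8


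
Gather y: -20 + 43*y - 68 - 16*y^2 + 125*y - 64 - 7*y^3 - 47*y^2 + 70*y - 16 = -7*y^3 - 63*y^2 + 238*y - 168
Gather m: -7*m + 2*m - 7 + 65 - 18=40 - 5*m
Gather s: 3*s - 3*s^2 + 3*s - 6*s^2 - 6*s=-9*s^2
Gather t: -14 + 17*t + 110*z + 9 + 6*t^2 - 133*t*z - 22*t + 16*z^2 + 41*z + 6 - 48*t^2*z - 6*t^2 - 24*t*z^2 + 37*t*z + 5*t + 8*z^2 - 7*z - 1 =-48*t^2*z + t*(-24*z^2 - 96*z) + 24*z^2 + 144*z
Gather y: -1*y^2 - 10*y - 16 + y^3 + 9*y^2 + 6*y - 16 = y^3 + 8*y^2 - 4*y - 32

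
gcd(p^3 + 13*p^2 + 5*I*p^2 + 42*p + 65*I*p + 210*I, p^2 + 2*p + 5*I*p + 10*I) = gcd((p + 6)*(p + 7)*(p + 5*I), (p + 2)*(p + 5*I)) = p + 5*I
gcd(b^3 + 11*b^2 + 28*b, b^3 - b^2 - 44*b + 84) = b + 7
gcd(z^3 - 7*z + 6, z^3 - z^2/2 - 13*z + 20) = z - 2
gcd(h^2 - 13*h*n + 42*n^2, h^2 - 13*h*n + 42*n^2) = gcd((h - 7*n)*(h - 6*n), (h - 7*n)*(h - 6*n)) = h^2 - 13*h*n + 42*n^2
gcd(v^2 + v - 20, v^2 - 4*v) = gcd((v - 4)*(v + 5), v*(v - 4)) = v - 4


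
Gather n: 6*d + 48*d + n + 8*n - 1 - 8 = 54*d + 9*n - 9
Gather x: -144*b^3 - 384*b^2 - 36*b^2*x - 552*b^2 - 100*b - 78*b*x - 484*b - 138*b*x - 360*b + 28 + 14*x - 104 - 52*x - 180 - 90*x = -144*b^3 - 936*b^2 - 944*b + x*(-36*b^2 - 216*b - 128) - 256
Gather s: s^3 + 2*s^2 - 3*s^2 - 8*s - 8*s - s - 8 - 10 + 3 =s^3 - s^2 - 17*s - 15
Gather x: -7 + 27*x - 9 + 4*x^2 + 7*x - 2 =4*x^2 + 34*x - 18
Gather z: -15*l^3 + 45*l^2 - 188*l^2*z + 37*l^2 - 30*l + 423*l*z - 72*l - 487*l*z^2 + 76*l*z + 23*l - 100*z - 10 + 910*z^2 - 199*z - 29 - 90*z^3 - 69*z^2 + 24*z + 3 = -15*l^3 + 82*l^2 - 79*l - 90*z^3 + z^2*(841 - 487*l) + z*(-188*l^2 + 499*l - 275) - 36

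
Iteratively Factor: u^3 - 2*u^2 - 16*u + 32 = (u + 4)*(u^2 - 6*u + 8) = (u - 2)*(u + 4)*(u - 4)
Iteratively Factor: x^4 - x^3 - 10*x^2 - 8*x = (x)*(x^3 - x^2 - 10*x - 8) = x*(x - 4)*(x^2 + 3*x + 2) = x*(x - 4)*(x + 2)*(x + 1)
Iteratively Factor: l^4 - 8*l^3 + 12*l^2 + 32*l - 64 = (l - 4)*(l^3 - 4*l^2 - 4*l + 16) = (l - 4)^2*(l^2 - 4) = (l - 4)^2*(l + 2)*(l - 2)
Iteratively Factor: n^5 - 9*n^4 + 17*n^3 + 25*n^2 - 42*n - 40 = (n - 4)*(n^4 - 5*n^3 - 3*n^2 + 13*n + 10) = (n - 4)*(n + 1)*(n^3 - 6*n^2 + 3*n + 10) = (n - 5)*(n - 4)*(n + 1)*(n^2 - n - 2) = (n - 5)*(n - 4)*(n - 2)*(n + 1)*(n + 1)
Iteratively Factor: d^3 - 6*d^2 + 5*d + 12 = (d + 1)*(d^2 - 7*d + 12) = (d - 4)*(d + 1)*(d - 3)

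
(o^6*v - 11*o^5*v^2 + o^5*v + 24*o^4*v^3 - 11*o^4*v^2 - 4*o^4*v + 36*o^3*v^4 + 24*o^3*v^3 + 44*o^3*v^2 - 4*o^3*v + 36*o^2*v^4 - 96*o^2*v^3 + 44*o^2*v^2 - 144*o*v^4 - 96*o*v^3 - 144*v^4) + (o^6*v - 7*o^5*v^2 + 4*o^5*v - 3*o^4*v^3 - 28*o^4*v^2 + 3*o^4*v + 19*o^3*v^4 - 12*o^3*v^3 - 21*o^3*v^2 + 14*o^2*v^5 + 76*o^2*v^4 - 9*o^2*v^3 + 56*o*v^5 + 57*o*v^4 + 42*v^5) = 2*o^6*v - 18*o^5*v^2 + 5*o^5*v + 21*o^4*v^3 - 39*o^4*v^2 - o^4*v + 55*o^3*v^4 + 12*o^3*v^3 + 23*o^3*v^2 - 4*o^3*v + 14*o^2*v^5 + 112*o^2*v^4 - 105*o^2*v^3 + 44*o^2*v^2 + 56*o*v^5 - 87*o*v^4 - 96*o*v^3 + 42*v^5 - 144*v^4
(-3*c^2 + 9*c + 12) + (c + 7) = -3*c^2 + 10*c + 19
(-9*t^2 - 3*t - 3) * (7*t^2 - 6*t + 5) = -63*t^4 + 33*t^3 - 48*t^2 + 3*t - 15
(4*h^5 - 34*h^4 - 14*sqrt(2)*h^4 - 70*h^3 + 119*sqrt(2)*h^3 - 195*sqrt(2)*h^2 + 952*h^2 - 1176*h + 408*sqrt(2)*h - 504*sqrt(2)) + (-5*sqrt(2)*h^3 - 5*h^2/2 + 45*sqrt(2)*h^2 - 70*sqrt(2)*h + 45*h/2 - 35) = 4*h^5 - 34*h^4 - 14*sqrt(2)*h^4 - 70*h^3 + 114*sqrt(2)*h^3 - 150*sqrt(2)*h^2 + 1899*h^2/2 - 2307*h/2 + 338*sqrt(2)*h - 504*sqrt(2) - 35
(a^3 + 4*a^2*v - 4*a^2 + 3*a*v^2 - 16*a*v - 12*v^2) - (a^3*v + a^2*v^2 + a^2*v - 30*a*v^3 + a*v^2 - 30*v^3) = -a^3*v + a^3 - a^2*v^2 + 3*a^2*v - 4*a^2 + 30*a*v^3 + 2*a*v^2 - 16*a*v + 30*v^3 - 12*v^2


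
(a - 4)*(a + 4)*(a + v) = a^3 + a^2*v - 16*a - 16*v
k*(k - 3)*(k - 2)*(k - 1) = k^4 - 6*k^3 + 11*k^2 - 6*k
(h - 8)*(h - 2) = h^2 - 10*h + 16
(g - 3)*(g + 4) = g^2 + g - 12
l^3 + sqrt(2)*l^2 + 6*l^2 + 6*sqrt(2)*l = l*(l + 6)*(l + sqrt(2))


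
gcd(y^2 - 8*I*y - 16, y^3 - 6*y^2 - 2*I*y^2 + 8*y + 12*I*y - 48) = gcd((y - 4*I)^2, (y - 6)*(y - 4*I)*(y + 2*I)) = y - 4*I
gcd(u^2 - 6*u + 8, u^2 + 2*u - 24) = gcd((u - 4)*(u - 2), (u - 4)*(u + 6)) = u - 4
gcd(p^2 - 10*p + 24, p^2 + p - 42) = p - 6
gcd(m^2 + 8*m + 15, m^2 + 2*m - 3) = m + 3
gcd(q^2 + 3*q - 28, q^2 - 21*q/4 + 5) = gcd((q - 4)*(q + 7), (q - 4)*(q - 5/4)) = q - 4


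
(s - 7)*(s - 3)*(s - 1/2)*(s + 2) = s^4 - 17*s^3/2 + 5*s^2 + 83*s/2 - 21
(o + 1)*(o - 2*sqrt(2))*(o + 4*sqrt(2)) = o^3 + o^2 + 2*sqrt(2)*o^2 - 16*o + 2*sqrt(2)*o - 16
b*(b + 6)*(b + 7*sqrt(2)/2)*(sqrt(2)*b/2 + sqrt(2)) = sqrt(2)*b^4/2 + 7*b^3/2 + 4*sqrt(2)*b^3 + 6*sqrt(2)*b^2 + 28*b^2 + 42*b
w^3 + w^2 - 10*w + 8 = (w - 2)*(w - 1)*(w + 4)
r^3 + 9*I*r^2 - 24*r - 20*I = (r + 2*I)^2*(r + 5*I)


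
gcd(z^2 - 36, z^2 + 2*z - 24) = z + 6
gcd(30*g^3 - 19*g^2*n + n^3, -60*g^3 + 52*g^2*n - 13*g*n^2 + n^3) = 2*g - n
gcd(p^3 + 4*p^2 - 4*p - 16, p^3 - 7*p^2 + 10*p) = p - 2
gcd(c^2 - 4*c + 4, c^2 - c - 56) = 1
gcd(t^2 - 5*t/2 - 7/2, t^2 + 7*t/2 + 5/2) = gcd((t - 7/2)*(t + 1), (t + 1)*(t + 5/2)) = t + 1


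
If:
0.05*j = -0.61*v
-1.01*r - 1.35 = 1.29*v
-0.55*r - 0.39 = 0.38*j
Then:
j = 0.79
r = -1.25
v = -0.06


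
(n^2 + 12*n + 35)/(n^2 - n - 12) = (n^2 + 12*n + 35)/(n^2 - n - 12)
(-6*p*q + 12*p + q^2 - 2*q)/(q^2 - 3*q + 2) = (-6*p + q)/(q - 1)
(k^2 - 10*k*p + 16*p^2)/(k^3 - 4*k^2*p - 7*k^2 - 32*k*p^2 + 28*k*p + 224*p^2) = (k - 2*p)/(k^2 + 4*k*p - 7*k - 28*p)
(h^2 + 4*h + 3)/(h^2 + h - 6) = (h + 1)/(h - 2)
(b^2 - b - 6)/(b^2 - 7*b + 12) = (b + 2)/(b - 4)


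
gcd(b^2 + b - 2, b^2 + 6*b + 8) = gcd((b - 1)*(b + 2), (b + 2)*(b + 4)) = b + 2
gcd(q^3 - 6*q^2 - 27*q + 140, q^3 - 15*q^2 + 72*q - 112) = q^2 - 11*q + 28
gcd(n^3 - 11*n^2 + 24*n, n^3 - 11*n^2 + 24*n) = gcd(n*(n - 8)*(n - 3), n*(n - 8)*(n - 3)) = n^3 - 11*n^2 + 24*n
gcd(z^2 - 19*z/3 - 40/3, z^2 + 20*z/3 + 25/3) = z + 5/3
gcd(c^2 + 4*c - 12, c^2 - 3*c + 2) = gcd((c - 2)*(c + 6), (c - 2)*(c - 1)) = c - 2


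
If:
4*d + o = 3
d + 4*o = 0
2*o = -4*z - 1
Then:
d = 4/5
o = -1/5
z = -3/20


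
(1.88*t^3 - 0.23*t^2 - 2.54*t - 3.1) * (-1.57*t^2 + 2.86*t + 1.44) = -2.9516*t^5 + 5.7379*t^4 + 6.0372*t^3 - 2.7286*t^2 - 12.5236*t - 4.464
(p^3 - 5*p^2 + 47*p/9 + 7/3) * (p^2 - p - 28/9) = p^5 - 6*p^4 + 64*p^3/9 + 38*p^2/3 - 1505*p/81 - 196/27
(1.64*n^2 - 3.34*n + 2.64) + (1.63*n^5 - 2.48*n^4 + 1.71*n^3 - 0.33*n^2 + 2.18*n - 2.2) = 1.63*n^5 - 2.48*n^4 + 1.71*n^3 + 1.31*n^2 - 1.16*n + 0.44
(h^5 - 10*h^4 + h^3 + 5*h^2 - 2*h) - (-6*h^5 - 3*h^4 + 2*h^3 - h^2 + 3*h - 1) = 7*h^5 - 7*h^4 - h^3 + 6*h^2 - 5*h + 1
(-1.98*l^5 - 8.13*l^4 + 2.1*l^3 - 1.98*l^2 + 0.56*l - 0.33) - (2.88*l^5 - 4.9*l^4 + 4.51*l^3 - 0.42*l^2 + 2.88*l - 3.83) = -4.86*l^5 - 3.23*l^4 - 2.41*l^3 - 1.56*l^2 - 2.32*l + 3.5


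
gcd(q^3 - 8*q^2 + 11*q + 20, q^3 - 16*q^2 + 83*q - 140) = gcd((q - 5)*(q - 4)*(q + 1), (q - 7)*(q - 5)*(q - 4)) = q^2 - 9*q + 20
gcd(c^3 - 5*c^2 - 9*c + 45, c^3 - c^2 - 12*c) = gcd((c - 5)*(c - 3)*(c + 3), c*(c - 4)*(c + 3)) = c + 3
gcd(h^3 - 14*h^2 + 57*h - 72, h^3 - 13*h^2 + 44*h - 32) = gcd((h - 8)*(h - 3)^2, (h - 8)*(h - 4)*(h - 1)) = h - 8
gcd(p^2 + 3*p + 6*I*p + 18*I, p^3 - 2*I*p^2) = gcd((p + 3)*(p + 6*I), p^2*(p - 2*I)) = 1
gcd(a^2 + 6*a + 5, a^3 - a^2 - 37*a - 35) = a^2 + 6*a + 5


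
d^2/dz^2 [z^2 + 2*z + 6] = 2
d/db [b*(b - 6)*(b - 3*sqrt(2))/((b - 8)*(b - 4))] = (b^4 - 24*b^3 + 18*sqrt(2)*b^2 + 168*b^2 - 384*b - 192*sqrt(2)*b + 576*sqrt(2))/(b^4 - 24*b^3 + 208*b^2 - 768*b + 1024)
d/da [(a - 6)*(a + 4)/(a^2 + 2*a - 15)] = 2*(2*a^2 + 9*a + 39)/(a^4 + 4*a^3 - 26*a^2 - 60*a + 225)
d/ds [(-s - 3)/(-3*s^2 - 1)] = (3*s^2 - 6*s*(s + 3) + 1)/(3*s^2 + 1)^2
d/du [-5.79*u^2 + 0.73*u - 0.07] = 0.73 - 11.58*u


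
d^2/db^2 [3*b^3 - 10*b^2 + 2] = 18*b - 20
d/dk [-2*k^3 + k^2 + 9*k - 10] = -6*k^2 + 2*k + 9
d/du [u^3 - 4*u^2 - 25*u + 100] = 3*u^2 - 8*u - 25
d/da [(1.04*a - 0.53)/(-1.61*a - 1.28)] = (-3.517045*a - 2.79616)/(1.61*a + 1.28)^3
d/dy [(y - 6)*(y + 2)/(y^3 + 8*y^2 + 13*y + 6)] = (-y^3 + 9*y^2 + 72*y + 132)/(y^5 + 15*y^4 + 75*y^3 + 145*y^2 + 120*y + 36)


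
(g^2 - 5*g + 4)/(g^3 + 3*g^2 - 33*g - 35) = (g^2 - 5*g + 4)/(g^3 + 3*g^2 - 33*g - 35)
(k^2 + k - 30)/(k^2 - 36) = (k - 5)/(k - 6)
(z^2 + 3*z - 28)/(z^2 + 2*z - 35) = (z - 4)/(z - 5)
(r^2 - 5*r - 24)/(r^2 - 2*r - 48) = (r + 3)/(r + 6)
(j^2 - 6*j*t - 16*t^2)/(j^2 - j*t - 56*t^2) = (j + 2*t)/(j + 7*t)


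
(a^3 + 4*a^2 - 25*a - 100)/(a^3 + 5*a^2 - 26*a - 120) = (a + 5)/(a + 6)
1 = 1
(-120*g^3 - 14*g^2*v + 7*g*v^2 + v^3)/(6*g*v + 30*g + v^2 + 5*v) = (-20*g^2 + g*v + v^2)/(v + 5)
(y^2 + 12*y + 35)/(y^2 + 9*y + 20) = (y + 7)/(y + 4)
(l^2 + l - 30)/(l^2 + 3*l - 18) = (l - 5)/(l - 3)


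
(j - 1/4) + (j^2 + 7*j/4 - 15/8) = j^2 + 11*j/4 - 17/8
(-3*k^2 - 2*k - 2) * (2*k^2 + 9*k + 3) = -6*k^4 - 31*k^3 - 31*k^2 - 24*k - 6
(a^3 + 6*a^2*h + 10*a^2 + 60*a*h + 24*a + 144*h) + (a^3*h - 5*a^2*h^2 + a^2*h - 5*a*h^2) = a^3*h + a^3 - 5*a^2*h^2 + 7*a^2*h + 10*a^2 - 5*a*h^2 + 60*a*h + 24*a + 144*h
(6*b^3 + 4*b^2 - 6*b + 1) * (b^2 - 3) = 6*b^5 + 4*b^4 - 24*b^3 - 11*b^2 + 18*b - 3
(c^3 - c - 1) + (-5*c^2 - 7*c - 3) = c^3 - 5*c^2 - 8*c - 4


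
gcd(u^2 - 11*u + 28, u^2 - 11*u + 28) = u^2 - 11*u + 28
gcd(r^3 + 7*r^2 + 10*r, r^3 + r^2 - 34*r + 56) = 1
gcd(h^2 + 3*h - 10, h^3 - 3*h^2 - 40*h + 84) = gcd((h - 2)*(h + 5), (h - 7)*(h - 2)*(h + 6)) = h - 2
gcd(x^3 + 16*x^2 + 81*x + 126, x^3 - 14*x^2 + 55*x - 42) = 1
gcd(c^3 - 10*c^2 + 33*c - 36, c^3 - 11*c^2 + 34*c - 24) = c - 4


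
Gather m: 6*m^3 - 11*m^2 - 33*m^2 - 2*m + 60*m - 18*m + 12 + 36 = 6*m^3 - 44*m^2 + 40*m + 48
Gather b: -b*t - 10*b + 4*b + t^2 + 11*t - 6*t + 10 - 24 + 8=b*(-t - 6) + t^2 + 5*t - 6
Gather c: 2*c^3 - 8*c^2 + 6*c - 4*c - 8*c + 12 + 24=2*c^3 - 8*c^2 - 6*c + 36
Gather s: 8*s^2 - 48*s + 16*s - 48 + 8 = 8*s^2 - 32*s - 40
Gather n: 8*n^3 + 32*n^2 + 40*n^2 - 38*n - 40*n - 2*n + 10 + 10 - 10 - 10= 8*n^3 + 72*n^2 - 80*n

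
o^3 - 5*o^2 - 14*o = o*(o - 7)*(o + 2)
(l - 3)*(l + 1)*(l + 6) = l^3 + 4*l^2 - 15*l - 18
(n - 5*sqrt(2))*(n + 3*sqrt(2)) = n^2 - 2*sqrt(2)*n - 30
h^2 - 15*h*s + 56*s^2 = (h - 8*s)*(h - 7*s)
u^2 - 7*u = u*(u - 7)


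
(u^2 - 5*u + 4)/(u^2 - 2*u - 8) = (u - 1)/(u + 2)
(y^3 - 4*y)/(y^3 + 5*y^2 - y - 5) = y*(y^2 - 4)/(y^3 + 5*y^2 - y - 5)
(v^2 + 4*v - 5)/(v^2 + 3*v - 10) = (v - 1)/(v - 2)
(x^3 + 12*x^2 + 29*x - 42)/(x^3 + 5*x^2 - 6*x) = (x + 7)/x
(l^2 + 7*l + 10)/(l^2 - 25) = (l + 2)/(l - 5)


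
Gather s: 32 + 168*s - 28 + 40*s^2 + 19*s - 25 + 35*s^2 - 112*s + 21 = 75*s^2 + 75*s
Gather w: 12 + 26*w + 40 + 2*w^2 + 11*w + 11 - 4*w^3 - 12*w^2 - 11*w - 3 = -4*w^3 - 10*w^2 + 26*w + 60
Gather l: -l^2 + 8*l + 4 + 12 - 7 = -l^2 + 8*l + 9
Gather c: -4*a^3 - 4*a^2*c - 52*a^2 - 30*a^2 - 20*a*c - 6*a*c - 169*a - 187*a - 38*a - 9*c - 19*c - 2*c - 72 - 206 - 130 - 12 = -4*a^3 - 82*a^2 - 394*a + c*(-4*a^2 - 26*a - 30) - 420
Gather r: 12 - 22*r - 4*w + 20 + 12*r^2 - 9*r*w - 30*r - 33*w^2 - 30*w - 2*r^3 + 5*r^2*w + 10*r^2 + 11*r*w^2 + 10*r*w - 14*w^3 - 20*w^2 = -2*r^3 + r^2*(5*w + 22) + r*(11*w^2 + w - 52) - 14*w^3 - 53*w^2 - 34*w + 32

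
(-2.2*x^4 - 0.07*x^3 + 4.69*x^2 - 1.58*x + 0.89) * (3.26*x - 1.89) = -7.172*x^5 + 3.9298*x^4 + 15.4217*x^3 - 14.0149*x^2 + 5.8876*x - 1.6821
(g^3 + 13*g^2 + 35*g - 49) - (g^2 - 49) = g^3 + 12*g^2 + 35*g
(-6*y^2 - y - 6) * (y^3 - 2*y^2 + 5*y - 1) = -6*y^5 + 11*y^4 - 34*y^3 + 13*y^2 - 29*y + 6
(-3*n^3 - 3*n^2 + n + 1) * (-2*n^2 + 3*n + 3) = 6*n^5 - 3*n^4 - 20*n^3 - 8*n^2 + 6*n + 3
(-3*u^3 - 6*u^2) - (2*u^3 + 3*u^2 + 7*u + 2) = -5*u^3 - 9*u^2 - 7*u - 2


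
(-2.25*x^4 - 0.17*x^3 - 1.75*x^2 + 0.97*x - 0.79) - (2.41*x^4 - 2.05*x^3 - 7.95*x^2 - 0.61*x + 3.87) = -4.66*x^4 + 1.88*x^3 + 6.2*x^2 + 1.58*x - 4.66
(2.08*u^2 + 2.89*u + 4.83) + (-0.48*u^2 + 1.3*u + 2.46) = 1.6*u^2 + 4.19*u + 7.29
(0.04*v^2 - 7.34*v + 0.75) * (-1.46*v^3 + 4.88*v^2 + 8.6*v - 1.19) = -0.0584*v^5 + 10.9116*v^4 - 36.5702*v^3 - 59.5116*v^2 + 15.1846*v - 0.8925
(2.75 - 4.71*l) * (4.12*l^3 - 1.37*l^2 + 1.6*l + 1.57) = -19.4052*l^4 + 17.7827*l^3 - 11.3035*l^2 - 2.9947*l + 4.3175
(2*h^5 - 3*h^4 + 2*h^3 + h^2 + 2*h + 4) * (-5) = -10*h^5 + 15*h^4 - 10*h^3 - 5*h^2 - 10*h - 20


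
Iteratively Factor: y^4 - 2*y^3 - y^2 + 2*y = (y + 1)*(y^3 - 3*y^2 + 2*y) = (y - 2)*(y + 1)*(y^2 - y) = (y - 2)*(y - 1)*(y + 1)*(y)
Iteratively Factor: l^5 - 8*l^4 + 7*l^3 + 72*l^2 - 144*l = (l - 4)*(l^4 - 4*l^3 - 9*l^2 + 36*l) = l*(l - 4)*(l^3 - 4*l^2 - 9*l + 36) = l*(l - 4)^2*(l^2 - 9) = l*(l - 4)^2*(l + 3)*(l - 3)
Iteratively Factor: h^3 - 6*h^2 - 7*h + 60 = (h - 4)*(h^2 - 2*h - 15) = (h - 5)*(h - 4)*(h + 3)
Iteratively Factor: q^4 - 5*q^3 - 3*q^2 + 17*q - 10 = (q - 1)*(q^3 - 4*q^2 - 7*q + 10) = (q - 5)*(q - 1)*(q^2 + q - 2) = (q - 5)*(q - 1)^2*(q + 2)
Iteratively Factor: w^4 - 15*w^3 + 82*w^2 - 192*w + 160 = (w - 5)*(w^3 - 10*w^2 + 32*w - 32) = (w - 5)*(w - 4)*(w^2 - 6*w + 8) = (w - 5)*(w - 4)*(w - 2)*(w - 4)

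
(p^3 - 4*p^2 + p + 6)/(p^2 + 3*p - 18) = (p^2 - p - 2)/(p + 6)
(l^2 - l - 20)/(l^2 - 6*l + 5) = (l + 4)/(l - 1)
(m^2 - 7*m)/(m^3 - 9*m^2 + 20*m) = (m - 7)/(m^2 - 9*m + 20)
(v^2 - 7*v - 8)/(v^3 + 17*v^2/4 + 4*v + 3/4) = 4*(v - 8)/(4*v^2 + 13*v + 3)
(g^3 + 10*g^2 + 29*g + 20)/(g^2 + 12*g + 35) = (g^2 + 5*g + 4)/(g + 7)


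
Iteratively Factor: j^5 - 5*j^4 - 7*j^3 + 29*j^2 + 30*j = (j - 3)*(j^4 - 2*j^3 - 13*j^2 - 10*j) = (j - 5)*(j - 3)*(j^3 + 3*j^2 + 2*j) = (j - 5)*(j - 3)*(j + 1)*(j^2 + 2*j) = j*(j - 5)*(j - 3)*(j + 1)*(j + 2)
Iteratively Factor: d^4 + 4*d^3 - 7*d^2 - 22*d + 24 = (d - 1)*(d^3 + 5*d^2 - 2*d - 24) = (d - 1)*(d + 4)*(d^2 + d - 6) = (d - 1)*(d + 3)*(d + 4)*(d - 2)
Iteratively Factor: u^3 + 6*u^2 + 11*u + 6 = (u + 3)*(u^2 + 3*u + 2) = (u + 2)*(u + 3)*(u + 1)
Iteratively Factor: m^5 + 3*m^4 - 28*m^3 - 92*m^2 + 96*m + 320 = (m - 2)*(m^4 + 5*m^3 - 18*m^2 - 128*m - 160) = (m - 5)*(m - 2)*(m^3 + 10*m^2 + 32*m + 32) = (m - 5)*(m - 2)*(m + 2)*(m^2 + 8*m + 16) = (m - 5)*(m - 2)*(m + 2)*(m + 4)*(m + 4)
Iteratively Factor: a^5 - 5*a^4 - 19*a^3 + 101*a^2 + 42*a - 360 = (a + 4)*(a^4 - 9*a^3 + 17*a^2 + 33*a - 90) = (a - 5)*(a + 4)*(a^3 - 4*a^2 - 3*a + 18) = (a - 5)*(a - 3)*(a + 4)*(a^2 - a - 6) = (a - 5)*(a - 3)^2*(a + 4)*(a + 2)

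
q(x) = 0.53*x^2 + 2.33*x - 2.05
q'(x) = 1.06*x + 2.33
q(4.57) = 19.67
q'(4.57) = 7.17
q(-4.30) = -2.27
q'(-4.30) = -2.23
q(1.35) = 2.06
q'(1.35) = 3.76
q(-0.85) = -3.65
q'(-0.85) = 1.43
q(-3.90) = -3.08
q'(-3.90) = -1.80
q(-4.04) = -2.81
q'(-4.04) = -1.95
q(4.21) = 17.15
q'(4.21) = 6.79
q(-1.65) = -4.45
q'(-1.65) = 0.58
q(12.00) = 102.23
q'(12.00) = 15.05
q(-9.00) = 19.91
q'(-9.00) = -7.21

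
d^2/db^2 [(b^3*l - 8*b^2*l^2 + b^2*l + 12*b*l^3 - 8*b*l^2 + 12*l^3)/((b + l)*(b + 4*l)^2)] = 2*l*(-17*b^4*l + b^4 + 100*b^3*l^2 - 32*b^3*l + 276*b^2*l^3 + 24*b^2*l^2 - 68*b*l^4 + 400*b*l^3 - 416*l^5 + 532*l^4)/(b^7 + 19*b^6*l + 147*b^5*l^2 + 593*b^4*l^3 + 1328*b^3*l^4 + 1632*b^2*l^5 + 1024*b*l^6 + 256*l^7)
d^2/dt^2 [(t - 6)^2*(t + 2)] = 6*t - 20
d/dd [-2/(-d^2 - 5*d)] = 2*(-2*d - 5)/(d^2*(d + 5)^2)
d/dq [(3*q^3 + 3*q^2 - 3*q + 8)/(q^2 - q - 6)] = (3*q^4 - 6*q^3 - 54*q^2 - 52*q + 26)/(q^4 - 2*q^3 - 11*q^2 + 12*q + 36)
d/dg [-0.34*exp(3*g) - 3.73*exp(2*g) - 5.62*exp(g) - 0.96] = (-1.02*exp(2*g) - 7.46*exp(g) - 5.62)*exp(g)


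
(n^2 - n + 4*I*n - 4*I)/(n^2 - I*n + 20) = (n - 1)/(n - 5*I)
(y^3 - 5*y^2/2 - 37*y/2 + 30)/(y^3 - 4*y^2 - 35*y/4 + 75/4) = 2*(y + 4)/(2*y + 5)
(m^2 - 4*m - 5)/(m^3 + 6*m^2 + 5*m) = (m - 5)/(m*(m + 5))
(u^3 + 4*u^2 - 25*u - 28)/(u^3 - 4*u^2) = 1 + 8/u + 7/u^2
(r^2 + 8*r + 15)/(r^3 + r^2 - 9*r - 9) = (r + 5)/(r^2 - 2*r - 3)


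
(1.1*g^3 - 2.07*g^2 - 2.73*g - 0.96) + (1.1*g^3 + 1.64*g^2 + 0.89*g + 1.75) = 2.2*g^3 - 0.43*g^2 - 1.84*g + 0.79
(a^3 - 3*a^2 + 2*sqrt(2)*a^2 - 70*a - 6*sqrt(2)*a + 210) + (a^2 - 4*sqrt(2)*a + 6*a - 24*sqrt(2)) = a^3 - 2*a^2 + 2*sqrt(2)*a^2 - 64*a - 10*sqrt(2)*a - 24*sqrt(2) + 210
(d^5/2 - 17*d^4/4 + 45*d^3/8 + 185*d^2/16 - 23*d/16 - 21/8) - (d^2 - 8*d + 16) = d^5/2 - 17*d^4/4 + 45*d^3/8 + 169*d^2/16 + 105*d/16 - 149/8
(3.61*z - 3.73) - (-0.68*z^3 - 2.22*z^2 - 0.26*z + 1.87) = 0.68*z^3 + 2.22*z^2 + 3.87*z - 5.6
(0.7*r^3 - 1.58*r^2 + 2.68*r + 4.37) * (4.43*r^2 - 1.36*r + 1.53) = 3.101*r^5 - 7.9514*r^4 + 15.0922*r^3 + 13.2969*r^2 - 1.8428*r + 6.6861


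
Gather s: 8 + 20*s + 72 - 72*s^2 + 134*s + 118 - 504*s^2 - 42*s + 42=-576*s^2 + 112*s + 240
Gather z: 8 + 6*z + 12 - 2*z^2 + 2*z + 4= -2*z^2 + 8*z + 24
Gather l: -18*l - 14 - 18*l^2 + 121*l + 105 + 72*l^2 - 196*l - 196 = 54*l^2 - 93*l - 105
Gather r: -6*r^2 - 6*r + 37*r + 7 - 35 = -6*r^2 + 31*r - 28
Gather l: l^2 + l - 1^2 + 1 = l^2 + l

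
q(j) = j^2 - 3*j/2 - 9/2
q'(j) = 2*j - 3/2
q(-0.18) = -4.20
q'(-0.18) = -1.86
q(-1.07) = -1.75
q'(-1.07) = -3.64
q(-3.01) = 9.08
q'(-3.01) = -7.52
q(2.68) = -1.34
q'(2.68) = 3.86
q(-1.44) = -0.27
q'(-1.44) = -4.38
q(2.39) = -2.37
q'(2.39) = 3.28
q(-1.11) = -1.60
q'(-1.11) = -3.72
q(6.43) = 27.20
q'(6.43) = 11.36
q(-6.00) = 40.50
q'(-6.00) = -13.50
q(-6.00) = 40.50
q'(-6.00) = -13.50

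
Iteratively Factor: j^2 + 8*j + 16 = (j + 4)*(j + 4)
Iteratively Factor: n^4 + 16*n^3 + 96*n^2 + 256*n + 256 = (n + 4)*(n^3 + 12*n^2 + 48*n + 64) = (n + 4)^2*(n^2 + 8*n + 16) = (n + 4)^3*(n + 4)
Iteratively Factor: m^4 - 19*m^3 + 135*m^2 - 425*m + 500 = (m - 4)*(m^3 - 15*m^2 + 75*m - 125) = (m - 5)*(m - 4)*(m^2 - 10*m + 25) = (m - 5)^2*(m - 4)*(m - 5)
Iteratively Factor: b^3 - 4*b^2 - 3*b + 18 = (b - 3)*(b^2 - b - 6) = (b - 3)*(b + 2)*(b - 3)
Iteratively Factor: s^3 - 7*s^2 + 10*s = (s - 2)*(s^2 - 5*s) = s*(s - 2)*(s - 5)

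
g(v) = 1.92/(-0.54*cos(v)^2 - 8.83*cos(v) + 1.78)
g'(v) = 1.92*(-1.08*sin(v)*cos(v) - 8.83*sin(v))/(-0.54*cos(v)^2 - 8.83*cos(v) + 1.78)^2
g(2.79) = 0.20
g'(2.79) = -0.06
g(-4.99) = -2.82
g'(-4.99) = -36.39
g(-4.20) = 0.32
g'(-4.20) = -0.39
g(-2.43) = 0.24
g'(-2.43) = 0.15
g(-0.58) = -0.32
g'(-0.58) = 0.29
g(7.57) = -2.61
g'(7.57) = -31.04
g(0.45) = -0.29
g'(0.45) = -0.19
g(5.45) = -0.44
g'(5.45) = 0.70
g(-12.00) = -0.32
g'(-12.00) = -0.27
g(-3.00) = 0.19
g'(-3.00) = 0.02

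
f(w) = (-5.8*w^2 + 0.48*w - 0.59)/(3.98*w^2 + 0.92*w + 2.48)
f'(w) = (0.48 - 11.6*w)/(3.98*w^2 + 0.92*w + 2.48) + (-7.96*w - 0.92)*(-5.8*w^2 + 0.48*w - 0.59)/(3.98*w^2 + 0.92*w + 2.48)^2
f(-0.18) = -0.35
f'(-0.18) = 0.98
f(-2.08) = -1.50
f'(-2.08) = 0.06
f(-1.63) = -1.45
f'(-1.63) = 0.16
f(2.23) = -1.17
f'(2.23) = -0.15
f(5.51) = -1.36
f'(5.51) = -0.02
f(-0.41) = -0.64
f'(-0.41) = 1.35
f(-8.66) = -1.50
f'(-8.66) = -0.00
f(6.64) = -1.38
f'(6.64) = -0.01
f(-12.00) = -1.49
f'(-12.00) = -0.00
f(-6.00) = -1.51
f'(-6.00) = -0.01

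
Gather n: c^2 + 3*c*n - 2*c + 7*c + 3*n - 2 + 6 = c^2 + 5*c + n*(3*c + 3) + 4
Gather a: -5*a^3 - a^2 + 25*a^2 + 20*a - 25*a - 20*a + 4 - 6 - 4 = -5*a^3 + 24*a^2 - 25*a - 6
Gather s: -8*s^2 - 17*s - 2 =-8*s^2 - 17*s - 2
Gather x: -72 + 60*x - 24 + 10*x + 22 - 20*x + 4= 50*x - 70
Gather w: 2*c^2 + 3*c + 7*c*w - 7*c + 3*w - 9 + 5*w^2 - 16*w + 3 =2*c^2 - 4*c + 5*w^2 + w*(7*c - 13) - 6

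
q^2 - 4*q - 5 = (q - 5)*(q + 1)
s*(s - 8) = s^2 - 8*s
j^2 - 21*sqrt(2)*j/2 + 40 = (j - 8*sqrt(2))*(j - 5*sqrt(2)/2)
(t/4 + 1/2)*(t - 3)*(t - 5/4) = t^3/4 - 9*t^2/16 - 19*t/16 + 15/8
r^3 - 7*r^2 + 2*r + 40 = (r - 5)*(r - 4)*(r + 2)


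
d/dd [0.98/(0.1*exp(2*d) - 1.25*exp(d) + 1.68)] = (1.225 - 0.196*exp(d))*exp(d)/(0.1*exp(2*d) - 1.25*exp(d) + 1.68)^2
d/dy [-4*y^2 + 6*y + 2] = 6 - 8*y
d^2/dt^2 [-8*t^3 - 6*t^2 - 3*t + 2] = -48*t - 12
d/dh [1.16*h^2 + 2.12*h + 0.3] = 2.32*h + 2.12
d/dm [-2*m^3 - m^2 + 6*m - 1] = -6*m^2 - 2*m + 6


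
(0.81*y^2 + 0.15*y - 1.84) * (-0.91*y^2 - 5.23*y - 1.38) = -0.7371*y^4 - 4.3728*y^3 - 0.2279*y^2 + 9.4162*y + 2.5392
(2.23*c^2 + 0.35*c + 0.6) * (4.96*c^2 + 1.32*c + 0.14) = 11.0608*c^4 + 4.6796*c^3 + 3.7502*c^2 + 0.841*c + 0.084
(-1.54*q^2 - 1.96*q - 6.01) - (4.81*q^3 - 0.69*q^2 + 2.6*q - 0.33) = -4.81*q^3 - 0.85*q^2 - 4.56*q - 5.68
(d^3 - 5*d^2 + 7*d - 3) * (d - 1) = d^4 - 6*d^3 + 12*d^2 - 10*d + 3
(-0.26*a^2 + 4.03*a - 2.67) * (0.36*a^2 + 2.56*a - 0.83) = -0.0936*a^4 + 0.7852*a^3 + 9.5714*a^2 - 10.1801*a + 2.2161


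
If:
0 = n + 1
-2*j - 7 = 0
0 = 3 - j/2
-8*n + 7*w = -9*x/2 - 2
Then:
No Solution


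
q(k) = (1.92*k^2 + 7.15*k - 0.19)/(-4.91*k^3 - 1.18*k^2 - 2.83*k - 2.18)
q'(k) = (3.84*k + 7.15)/(-4.91*k^3 - 1.18*k^2 - 2.83*k - 2.18) + (1.92*k^2 + 7.15*k - 0.19)*(14.73*k^2 + 2.36*k + 2.83)/(-4.91*k^3 - 1.18*k^2 - 2.83*k - 2.18)^2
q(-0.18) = 0.84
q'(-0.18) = -5.29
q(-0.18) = 0.84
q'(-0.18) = -5.29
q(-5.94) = 0.03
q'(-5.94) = -0.00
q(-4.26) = 0.01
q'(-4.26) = -0.02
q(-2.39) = -0.10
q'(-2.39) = -0.15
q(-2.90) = -0.04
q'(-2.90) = -0.08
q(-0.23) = 1.13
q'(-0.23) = -6.36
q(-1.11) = -0.93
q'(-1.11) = -2.27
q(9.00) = -0.06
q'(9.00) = 0.01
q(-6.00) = 0.03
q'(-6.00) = -0.00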